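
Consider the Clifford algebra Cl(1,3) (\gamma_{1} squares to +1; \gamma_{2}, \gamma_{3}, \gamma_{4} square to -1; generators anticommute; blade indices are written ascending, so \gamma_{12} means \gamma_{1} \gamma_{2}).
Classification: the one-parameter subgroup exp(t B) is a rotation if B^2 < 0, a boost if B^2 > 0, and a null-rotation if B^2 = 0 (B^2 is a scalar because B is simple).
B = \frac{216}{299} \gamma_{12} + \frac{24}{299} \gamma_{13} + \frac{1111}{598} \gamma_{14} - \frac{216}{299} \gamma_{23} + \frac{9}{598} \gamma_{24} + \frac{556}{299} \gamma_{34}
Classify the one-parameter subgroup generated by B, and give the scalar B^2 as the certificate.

B^2 term by term: the squares give (\frac{216}{299})^2*(\gamma_{12})^2 + (\frac{24}{299})^2*(\gamma_{13})^2 + (\frac{1111}{598})^2*(\gamma_{14})^2 + (-\frac{216}{299})^2*(\gamma_{23})^2 + (\frac{9}{598})^2*(\gamma_{24})^2 + (\frac{556}{299})^2*(\gamma_{34})^2 = \frac{46656}{89401}*(+1) + \frac{576}{89401}*(+1) + \frac{1234321}{357604}*(+1) + \frac{46656}{89401}*(-1) + \frac{81}{357604}*(-1) + \frac{309136}{89401}*(-1) = 0 (each basis 2-blade squares to minus the product of its generators' squares); cross terms between blades sharing an index anticommute and cancel; the commuting (index-disjoint) pairs give grade-4 terms 2*c*c'*(blade product), which cancel blade by blade — \gamma_{1234}: \frac{240192}{89401} - \frac{216}{89401} - \frac{239976}{89401} = 0 — confirming B is simple. So B^2 = 0.
Answer: null-rotation, certificate B^2 = 0. The scalar 0 is the complete invariant here: its sign names the subgroup type.


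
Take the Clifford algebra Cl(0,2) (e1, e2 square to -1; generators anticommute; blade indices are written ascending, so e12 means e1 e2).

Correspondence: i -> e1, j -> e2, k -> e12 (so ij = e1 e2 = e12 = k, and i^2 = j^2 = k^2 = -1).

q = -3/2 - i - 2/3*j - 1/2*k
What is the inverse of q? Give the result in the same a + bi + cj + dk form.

In blades: q = -3/2 - e1 - 2/3*e2 - 1/2*e12.
With qbar = -3/2 + e1 + 2/3*e2 + 1/2*e12 (scalar fixed, mapped units negated), q qbar = 71/18 (the sum of squared coefficients), so q^-1 = qbar / (71/18) = -27/71 + 18/71*e1 + 12/71*e2 + 9/71*e12; translating back:
Answer: -27/71 + 18/71*i + 12/71*j + 9/71*k


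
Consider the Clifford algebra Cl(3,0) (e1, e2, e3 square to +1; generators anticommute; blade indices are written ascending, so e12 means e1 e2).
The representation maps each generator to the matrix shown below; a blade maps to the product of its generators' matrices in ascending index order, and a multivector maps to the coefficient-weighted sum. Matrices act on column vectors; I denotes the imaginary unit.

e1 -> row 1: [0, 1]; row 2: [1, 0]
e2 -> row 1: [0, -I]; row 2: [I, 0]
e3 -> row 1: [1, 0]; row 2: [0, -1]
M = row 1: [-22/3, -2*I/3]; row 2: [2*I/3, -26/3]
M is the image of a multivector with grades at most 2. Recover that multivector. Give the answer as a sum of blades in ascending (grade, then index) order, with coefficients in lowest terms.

Method: 1, rho(e1), rho(e2), rho(e3) form a trace-orthogonal basis of the 2x2 complex matrices (tr(X Y) = 2 if X = Y, else 0), so M = m0*1 + m1*rho(e1) + m2*rho(e2) + m3*rho(e3) with m0 = tr(M)/2 = -8, m1 = tr(M rho(e1))/2 = 0, m2 = tr(M rho(e2))/2 = 2/3, m3 = tr(M rho(e3))/2 = 2/3.
Multiplying table entries, the bivector images are rho(e12) = I*rho(e3), rho(e13) = -I*rho(e2), rho(e23) = I*rho(e1); with real blade coefficients the real parts of m0..m3 are the coefficients of 1, e1, e2, e3 and the imaginary parts give the bivectors (e23: Im m1, e13: -Im m2, e12: Im m3).
Answer: -8 + 2/3*e2 + 2/3*e3


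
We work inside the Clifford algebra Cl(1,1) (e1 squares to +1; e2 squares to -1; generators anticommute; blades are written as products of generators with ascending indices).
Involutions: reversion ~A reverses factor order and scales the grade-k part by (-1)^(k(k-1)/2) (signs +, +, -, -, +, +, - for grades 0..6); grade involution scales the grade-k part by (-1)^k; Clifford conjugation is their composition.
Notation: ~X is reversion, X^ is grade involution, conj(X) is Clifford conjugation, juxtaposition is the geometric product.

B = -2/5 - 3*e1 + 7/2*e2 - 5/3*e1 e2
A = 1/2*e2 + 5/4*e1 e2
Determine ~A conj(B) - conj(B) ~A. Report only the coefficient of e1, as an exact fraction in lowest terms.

first term: -1/3 - 85/24*e1 + 71/20*e2 - e1 e2
second term: -1/3 + 85/24*e1 - 79/20*e2 + 2*e1 e2
Answer: -85/12


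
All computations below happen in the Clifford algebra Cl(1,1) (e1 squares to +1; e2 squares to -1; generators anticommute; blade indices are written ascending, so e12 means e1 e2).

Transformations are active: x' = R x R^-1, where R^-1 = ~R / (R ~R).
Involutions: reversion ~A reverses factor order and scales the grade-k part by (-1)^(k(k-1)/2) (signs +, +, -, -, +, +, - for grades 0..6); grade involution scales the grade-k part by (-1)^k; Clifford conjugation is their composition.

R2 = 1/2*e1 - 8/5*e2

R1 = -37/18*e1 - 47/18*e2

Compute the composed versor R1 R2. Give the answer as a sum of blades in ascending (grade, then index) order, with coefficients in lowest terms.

Distribute over the terms of R1 (each basis-blade product reordered to ascending indices, repeated generators contracted through their squares):
(-37/18*e1) R2 = -37/36 + 148/45*e12
(-47/18*e2) R2 = -188/45 + 47/36*e12
Summing the partial products and collecting blades:
Answer: -937/180 + 827/180*e12


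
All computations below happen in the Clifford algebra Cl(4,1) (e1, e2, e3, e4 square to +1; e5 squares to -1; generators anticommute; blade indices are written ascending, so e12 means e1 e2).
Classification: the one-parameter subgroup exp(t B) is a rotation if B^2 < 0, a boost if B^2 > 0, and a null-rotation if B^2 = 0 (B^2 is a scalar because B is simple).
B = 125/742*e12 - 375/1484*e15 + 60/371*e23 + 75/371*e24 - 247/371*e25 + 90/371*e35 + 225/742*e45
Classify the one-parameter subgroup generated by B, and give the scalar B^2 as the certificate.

B^2 term by term: the squares give (125/742)^2*(e12)^2 + (-375/1484)^2*(e15)^2 + (60/371)^2*(e23)^2 + (75/371)^2*(e24)^2 + (-247/371)^2*(e25)^2 + (90/371)^2*(e35)^2 + (225/742)^2*(e45)^2 = 15625/550564*(-1) + 140625/2202256*(+1) + 3600/137641*(-1) + 5625/137641*(-1) + 61009/137641*(+1) + 8100/137641*(+1) + 50625/550564*(+1) = 9/16 (each basis 2-blade squares to minus the product of its generators' squares); cross terms between blades sharing an index anticommute and cancel; the commuting (index-disjoint) pairs give grade-4 terms 2*c*c'*(blade product), which cancel blade by blade — e1235: 11250/137641 - 11250/137641 = 0; e1245: 28125/275282 - 28125/275282 = 0; e2345: 13500/137641 - 13500/137641 = 0 — confirming B is simple. So B^2 = 9/16.
Answer: boost, certificate B^2 = 9/16. Certificate logic: 9/16 is a conjugation-invariant scalar, so its sign fixes rotation versus boost versus null-rotation outright.


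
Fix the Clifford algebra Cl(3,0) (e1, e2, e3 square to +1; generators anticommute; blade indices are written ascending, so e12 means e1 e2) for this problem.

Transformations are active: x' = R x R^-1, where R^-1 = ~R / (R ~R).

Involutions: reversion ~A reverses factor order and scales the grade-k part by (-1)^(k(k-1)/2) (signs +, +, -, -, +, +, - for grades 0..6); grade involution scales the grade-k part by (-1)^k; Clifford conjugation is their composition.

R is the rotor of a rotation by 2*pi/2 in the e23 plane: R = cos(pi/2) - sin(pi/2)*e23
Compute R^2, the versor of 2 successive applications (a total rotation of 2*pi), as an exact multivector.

The rotor phase is half the rotation angle and phases add under composition, so 2 steps in the e23 plane accumulate phase 2*(pi/2) = pi: R^2 = cos(pi) - sin(pi)*e23.
cos(pi) = -1 and sin(pi) = 0, so R^2 = -1. The total rotation 2*pi is 1 full turn, so every vector returns to itself, yet the rotor is -1, on the OTHER sheet of the double cover (an odd number of 2*pi turns).
Answer: -1


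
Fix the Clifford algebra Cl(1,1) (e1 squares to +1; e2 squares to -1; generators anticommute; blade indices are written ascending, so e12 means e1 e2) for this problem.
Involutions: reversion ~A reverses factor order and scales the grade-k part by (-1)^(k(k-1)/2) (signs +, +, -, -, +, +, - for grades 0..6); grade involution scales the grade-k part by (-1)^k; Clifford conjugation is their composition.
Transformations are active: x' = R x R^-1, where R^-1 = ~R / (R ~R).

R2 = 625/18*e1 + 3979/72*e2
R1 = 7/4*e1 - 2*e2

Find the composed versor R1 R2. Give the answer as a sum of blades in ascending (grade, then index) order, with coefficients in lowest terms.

Distribute over the terms of R1 (each basis-blade product reordered to ascending indices, repeated generators contracted through their squares):
(7/4*e1) R2 = 4375/72 + 27853/288*e12
(-2*e2) R2 = 3979/36 + 625/9*e12
Summing the partial products and collecting blades:
Answer: 4111/24 + 5317/32*e12


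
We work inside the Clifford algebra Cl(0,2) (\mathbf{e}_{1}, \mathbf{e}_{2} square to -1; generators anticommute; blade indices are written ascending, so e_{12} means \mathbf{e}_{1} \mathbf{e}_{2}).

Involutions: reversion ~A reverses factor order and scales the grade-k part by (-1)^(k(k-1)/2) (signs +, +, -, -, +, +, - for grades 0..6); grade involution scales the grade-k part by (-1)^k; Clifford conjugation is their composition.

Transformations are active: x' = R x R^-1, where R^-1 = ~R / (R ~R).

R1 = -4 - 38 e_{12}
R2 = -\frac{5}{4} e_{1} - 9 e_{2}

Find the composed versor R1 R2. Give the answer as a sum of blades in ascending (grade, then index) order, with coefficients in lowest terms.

Distribute over the terms of R1 (each basis-blade product reordered to ascending indices, repeated generators contracted through their squares):
(-4) R2 = 5 e_{1} + 36 e_{2}
(-38 e_{12}) R2 = -342 e_{1} + \frac{95}{2} e_{2}
Summing the partial products and collecting blades:
Answer: -337 e_{1} + \frac{167}{2} e_{2}


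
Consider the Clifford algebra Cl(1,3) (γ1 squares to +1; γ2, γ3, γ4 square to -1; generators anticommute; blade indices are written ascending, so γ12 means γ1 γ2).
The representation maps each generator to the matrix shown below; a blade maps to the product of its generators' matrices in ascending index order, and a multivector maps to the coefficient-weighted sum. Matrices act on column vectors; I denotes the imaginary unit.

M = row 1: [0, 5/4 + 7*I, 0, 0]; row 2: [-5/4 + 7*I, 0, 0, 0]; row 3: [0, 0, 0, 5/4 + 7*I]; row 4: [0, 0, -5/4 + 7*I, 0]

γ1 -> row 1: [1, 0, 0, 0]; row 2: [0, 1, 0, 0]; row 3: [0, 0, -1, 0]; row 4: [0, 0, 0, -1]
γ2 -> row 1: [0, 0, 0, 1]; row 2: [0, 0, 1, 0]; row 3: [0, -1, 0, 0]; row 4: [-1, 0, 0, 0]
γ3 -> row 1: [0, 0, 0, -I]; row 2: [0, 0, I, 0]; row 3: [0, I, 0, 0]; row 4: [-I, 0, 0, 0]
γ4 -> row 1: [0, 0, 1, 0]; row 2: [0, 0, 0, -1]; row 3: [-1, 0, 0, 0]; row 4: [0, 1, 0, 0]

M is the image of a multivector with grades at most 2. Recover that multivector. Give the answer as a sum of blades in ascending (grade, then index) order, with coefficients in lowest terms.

Method: the blade images are trace-orthogonal — tr(rho(e_A) rho(e_B)^-1) = 4 if A = B and 0 otherwise — and rho(e_A)^-1 = (e_A)^2 * rho(e_A) with (e_A)^2 = +1 or -1, so the coefficient of e_A in the preimage is (e_A)^2 * tr(M rho(e_A))/4.
Nonzero projections over blades of grade <= 2: γ24: (γ24)^2 = -1, tr(M rho(γ24)) = -5, coefficient 5/4; γ34: (γ34)^2 = -1, tr(M rho(γ34)) = 28, coefficient -7. Every other blade of grade <= 2 projects to 0.
Answer: 5/4*γ24 - 7*γ34


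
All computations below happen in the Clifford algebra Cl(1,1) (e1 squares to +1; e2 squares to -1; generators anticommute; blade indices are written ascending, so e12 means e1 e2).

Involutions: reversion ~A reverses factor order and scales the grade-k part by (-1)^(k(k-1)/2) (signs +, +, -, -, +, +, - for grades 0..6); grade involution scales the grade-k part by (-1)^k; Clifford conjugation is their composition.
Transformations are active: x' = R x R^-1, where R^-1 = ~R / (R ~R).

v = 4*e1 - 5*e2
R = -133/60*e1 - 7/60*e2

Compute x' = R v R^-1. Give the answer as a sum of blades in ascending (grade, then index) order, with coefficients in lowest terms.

~R = -133/60*e1 - 7/60*e2, and R ~R = 49/10, so R^-1 = ~R / (49/10).
R v = -189/20 + 231/20*e12
Answer: 91/20*e1 + 109/20*e2


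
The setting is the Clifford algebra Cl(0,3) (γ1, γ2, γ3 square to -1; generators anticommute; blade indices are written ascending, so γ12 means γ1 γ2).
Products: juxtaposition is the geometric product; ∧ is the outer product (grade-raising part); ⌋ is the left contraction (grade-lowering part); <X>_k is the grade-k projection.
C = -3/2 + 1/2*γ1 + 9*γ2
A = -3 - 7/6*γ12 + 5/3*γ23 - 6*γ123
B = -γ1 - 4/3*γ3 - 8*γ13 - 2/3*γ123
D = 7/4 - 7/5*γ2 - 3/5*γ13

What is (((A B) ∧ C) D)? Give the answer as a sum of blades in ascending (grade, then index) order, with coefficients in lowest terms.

step 1: 4 + 37/9*γ1 + 925/18*γ2 + 29/9*γ3 + 16/3*γ12 + 24*γ13 + 10/3*γ23 + 17/9*γ123
step 2: -6 - 25/6*γ1 - 493/12*γ2 - 29/6*γ3 + 119/36*γ12 - 677/18*γ13 - 34*γ23 - 1303/6*γ123
step 3: -1087/12 + 17/72*γ1 + 16033/240*γ2 + 4397/120*γ3 - 6323/720*γ12 + 87053/360*γ13 - 273/4*γ23 - 32929/72*γ123
Answer: -1087/12 + 17/72*γ1 + 16033/240*γ2 + 4397/120*γ3 - 6323/720*γ12 + 87053/360*γ13 - 273/4*γ23 - 32929/72*γ123


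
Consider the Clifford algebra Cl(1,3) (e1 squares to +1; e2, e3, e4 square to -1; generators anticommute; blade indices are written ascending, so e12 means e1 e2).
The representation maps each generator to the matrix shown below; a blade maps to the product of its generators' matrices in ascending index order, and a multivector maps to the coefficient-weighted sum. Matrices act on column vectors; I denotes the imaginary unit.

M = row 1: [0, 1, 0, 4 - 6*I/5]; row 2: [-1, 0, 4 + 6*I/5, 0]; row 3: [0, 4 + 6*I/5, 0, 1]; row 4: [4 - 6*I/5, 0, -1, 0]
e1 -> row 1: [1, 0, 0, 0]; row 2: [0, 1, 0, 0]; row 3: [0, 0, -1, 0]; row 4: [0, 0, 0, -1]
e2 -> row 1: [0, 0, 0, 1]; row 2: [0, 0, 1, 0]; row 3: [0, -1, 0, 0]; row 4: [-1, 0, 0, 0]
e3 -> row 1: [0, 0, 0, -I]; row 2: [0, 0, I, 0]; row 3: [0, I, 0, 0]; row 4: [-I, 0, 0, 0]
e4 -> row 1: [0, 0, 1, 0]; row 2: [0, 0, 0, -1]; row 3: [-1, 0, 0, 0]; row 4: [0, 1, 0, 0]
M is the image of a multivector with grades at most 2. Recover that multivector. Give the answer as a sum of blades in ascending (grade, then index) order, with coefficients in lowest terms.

Method: the blade images are trace-orthogonal — tr(rho(e_A) rho(e_B)^-1) = 4 if A = B and 0 otherwise — and rho(e_A)^-1 = (e_A)^2 * rho(e_A) with (e_A)^2 = +1 or -1, so the coefficient of e_A in the preimage is (e_A)^2 * tr(M rho(e_A))/4.
Nonzero projections over blades of grade <= 2: e3: (e3)^2 = -1, tr(M rho(e3)) = -24/5, coefficient 6/5; e12: (e12)^2 = +1, tr(M rho(e12)) = 16, coefficient 4; e24: (e24)^2 = -1, tr(M rho(e24)) = -4, coefficient 1. Every other blade of grade <= 2 projects to 0.
Answer: 6/5*e3 + 4*e12 + e24


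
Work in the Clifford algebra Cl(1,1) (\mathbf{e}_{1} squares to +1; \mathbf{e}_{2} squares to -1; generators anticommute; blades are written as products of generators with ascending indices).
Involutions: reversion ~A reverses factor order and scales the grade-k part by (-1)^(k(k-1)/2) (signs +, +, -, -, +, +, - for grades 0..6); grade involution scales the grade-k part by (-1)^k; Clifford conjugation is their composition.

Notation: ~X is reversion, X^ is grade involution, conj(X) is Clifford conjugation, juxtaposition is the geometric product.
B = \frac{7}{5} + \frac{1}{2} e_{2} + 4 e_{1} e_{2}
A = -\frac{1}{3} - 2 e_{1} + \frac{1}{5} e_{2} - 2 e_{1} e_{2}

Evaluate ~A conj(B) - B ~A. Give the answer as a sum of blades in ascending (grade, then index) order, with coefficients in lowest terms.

first term: -\frac{251}{30} - \frac{13}{5} e_{1} + \frac{1267}{150} e_{2} + \frac{77}{15} e_{1} e_{2}
second term: \frac{223}{30} - \frac{13}{5} e_{1} + \frac{1217}{150} e_{2} + \frac{37}{15} e_{1} e_{2}
Answer: -\frac{79}{5} + \frac{1}{3} e_{2} + \frac{8}{3} e_{1} e_{2}


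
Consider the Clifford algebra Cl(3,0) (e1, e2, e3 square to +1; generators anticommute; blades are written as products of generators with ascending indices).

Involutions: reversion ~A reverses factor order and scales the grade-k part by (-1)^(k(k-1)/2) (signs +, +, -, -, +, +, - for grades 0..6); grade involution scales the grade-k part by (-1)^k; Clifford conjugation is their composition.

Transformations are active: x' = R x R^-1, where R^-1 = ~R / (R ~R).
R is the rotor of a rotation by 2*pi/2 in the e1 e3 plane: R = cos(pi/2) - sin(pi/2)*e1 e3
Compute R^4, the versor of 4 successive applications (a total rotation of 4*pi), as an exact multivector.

The rotor phase is half the rotation angle and phases add under composition, so 4 steps in the e1 e3 plane accumulate phase 4*(pi/2) = 2*pi: R^4 = cos(2*pi) - sin(2*pi)*e1 e3.
cos(2*pi) = 1 and sin(2*pi) = 0, so R^4 = 1. The total rotation 4*pi is 2 full turns, so every vector returns to itself, yet the rotor is +1, back on the identity sheet (an even number of 2*pi turns).
Answer: 1


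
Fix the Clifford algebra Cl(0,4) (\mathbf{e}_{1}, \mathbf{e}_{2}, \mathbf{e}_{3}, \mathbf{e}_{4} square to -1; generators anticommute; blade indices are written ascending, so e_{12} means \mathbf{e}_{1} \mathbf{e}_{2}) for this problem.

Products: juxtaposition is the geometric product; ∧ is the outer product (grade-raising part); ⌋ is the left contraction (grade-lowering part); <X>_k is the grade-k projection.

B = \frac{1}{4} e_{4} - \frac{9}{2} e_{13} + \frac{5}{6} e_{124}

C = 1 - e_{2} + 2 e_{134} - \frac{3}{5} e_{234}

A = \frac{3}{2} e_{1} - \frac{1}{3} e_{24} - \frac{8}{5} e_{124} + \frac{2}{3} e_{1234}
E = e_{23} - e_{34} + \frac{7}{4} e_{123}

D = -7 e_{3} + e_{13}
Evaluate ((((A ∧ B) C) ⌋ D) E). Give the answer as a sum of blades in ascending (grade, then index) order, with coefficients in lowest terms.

step 1: \frac{3}{8} e_{14} - \frac{3}{2} e_{1234}
step 2: \frac{9}{10} e_{1} + 3 e_{2} + \frac{3}{4} e_{3} + \frac{3}{8} e_{14} + \frac{9}{40} e_{123} + \frac{3}{8} e_{124} - \frac{3}{2} e_{134} - \frac{3}{2} e_{1234}
step 3: \frac{21}{4} + \frac{3}{4} e_{1} - \frac{9}{10} e_{3}
step 4: -\frac{9}{10} e_{2} - \frac{9}{10} e_{4} + \frac{63}{40} e_{12} + \frac{63}{16} e_{23} - \frac{21}{4} e_{34} + \frac{159}{16} e_{123} - \frac{3}{4} e_{134}
Answer: -\frac{9}{10} e_{2} - \frac{9}{10} e_{4} + \frac{63}{40} e_{12} + \frac{63}{16} e_{23} - \frac{21}{4} e_{34} + \frac{159}{16} e_{123} - \frac{3}{4} e_{134}


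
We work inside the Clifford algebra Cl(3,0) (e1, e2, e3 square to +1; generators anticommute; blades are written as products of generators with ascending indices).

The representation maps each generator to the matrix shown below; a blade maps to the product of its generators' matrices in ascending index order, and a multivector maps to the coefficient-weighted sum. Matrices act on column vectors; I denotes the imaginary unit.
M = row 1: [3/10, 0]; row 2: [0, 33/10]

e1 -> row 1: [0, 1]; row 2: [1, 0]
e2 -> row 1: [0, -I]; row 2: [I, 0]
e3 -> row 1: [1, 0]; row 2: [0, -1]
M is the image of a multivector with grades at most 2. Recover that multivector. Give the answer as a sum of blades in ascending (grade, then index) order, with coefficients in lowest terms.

Method: 1, rho(e1), rho(e2), rho(e3) form a trace-orthogonal basis of the 2x2 complex matrices (tr(X Y) = 2 if X = Y, else 0), so M = m0*1 + m1*rho(e1) + m2*rho(e2) + m3*rho(e3) with m0 = tr(M)/2 = 9/5, m1 = tr(M rho(e1))/2 = 0, m2 = tr(M rho(e2))/2 = 0, m3 = tr(M rho(e3))/2 = -3/2.
Multiplying table entries, the bivector images are rho(e1 e2) = I*rho(e3), rho(e1 e3) = -I*rho(e2), rho(e2 e3) = I*rho(e1); with real blade coefficients the real parts of m0..m3 are the coefficients of 1, e1, e2, e3 and the imaginary parts give the bivectors (e2 e3: Im m1, e1 e3: -Im m2, e1 e2: Im m3).
Answer: 9/5 - 3/2*e3


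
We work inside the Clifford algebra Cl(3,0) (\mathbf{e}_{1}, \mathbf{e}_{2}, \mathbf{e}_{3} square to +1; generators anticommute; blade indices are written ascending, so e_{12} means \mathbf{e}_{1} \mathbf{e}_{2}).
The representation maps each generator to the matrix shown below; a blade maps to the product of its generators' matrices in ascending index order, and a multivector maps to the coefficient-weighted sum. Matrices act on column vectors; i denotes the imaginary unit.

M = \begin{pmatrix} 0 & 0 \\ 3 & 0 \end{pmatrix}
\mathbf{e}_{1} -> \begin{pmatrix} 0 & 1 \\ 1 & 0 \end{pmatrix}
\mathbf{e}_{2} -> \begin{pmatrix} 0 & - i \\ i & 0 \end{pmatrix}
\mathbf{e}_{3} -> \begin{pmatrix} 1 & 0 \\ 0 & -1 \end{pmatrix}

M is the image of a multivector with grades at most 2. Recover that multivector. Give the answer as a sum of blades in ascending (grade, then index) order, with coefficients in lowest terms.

Method: 1, rho(e_{1}), rho(e_{2}), rho(e_{3}) form a trace-orthogonal basis of the 2x2 complex matrices (tr(X Y) = 2 if X = Y, else 0), so M = m0*1 + m1*rho(e_{1}) + m2*rho(e_{2}) + m3*rho(e_{3}) with m0 = tr(M)/2 = 0, m1 = tr(M rho(e_{1}))/2 = \frac{3}{2}, m2 = tr(M rho(e_{2}))/2 = - \frac{3 i}{2}, m3 = tr(M rho(e_{3}))/2 = 0.
Multiplying table entries, the bivector images are rho(e_{12}) = i*rho(e_{3}), rho(e_{13}) = -i*rho(e_{2}), rho(e_{23}) = i*rho(e_{1}); with real blade coefficients the real parts of m0..m3 are the coefficients of 1, e_{1}, e_{2}, e_{3} and the imaginary parts give the bivectors (e_{23}: Im m1, e_{13}: -Im m2, e_{12}: Im m3).
Answer: \frac{3}{2} e_{1} + \frac{3}{2} e_{13}


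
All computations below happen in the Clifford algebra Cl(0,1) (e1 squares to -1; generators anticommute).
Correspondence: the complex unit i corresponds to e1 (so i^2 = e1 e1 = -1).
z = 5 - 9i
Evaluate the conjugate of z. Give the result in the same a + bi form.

In blades: z = 5 - 9*e1.
Conjugation here is Clifford conjugation: the scalar is fixed and the grade-1 and grade-2 blades all flip sign, giving 5 + 9*e1; translating back:
Answer: 5 + 9i


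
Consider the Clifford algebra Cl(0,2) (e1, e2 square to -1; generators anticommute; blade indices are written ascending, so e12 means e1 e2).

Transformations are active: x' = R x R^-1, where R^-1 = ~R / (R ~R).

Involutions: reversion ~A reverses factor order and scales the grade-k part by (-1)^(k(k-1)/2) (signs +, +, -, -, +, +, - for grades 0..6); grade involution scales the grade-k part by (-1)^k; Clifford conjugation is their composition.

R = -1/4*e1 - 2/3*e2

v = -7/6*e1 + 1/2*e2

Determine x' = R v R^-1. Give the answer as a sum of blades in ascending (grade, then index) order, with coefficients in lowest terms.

~R = -1/4*e1 - 2/3*e2, and R ~R = -73/144, so R^-1 = ~R / (-73/144).
R v = 1/24 - 65/72*e12
Answer: 529/438*e1 - 57/146*e2


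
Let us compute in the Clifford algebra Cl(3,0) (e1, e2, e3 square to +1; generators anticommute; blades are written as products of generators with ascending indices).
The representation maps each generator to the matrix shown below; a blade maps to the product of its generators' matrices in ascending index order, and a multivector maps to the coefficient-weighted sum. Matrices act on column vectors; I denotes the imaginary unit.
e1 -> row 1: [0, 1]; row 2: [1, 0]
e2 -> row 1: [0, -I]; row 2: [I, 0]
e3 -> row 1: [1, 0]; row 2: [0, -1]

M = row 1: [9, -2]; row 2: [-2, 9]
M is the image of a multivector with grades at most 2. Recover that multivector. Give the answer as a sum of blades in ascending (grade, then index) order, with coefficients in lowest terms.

Method: 1, rho(e1), rho(e2), rho(e3) form a trace-orthogonal basis of the 2x2 complex matrices (tr(X Y) = 2 if X = Y, else 0), so M = m0*1 + m1*rho(e1) + m2*rho(e2) + m3*rho(e3) with m0 = tr(M)/2 = 9, m1 = tr(M rho(e1))/2 = -2, m2 = tr(M rho(e2))/2 = 0, m3 = tr(M rho(e3))/2 = 0.
Multiplying table entries, the bivector images are rho(e1 e2) = I*rho(e3), rho(e1 e3) = -I*rho(e2), rho(e2 e3) = I*rho(e1); with real blade coefficients the real parts of m0..m3 are the coefficients of 1, e1, e2, e3 and the imaginary parts give the bivectors (e2 e3: Im m1, e1 e3: -Im m2, e1 e2: Im m3).
Answer: 9 - 2*e1


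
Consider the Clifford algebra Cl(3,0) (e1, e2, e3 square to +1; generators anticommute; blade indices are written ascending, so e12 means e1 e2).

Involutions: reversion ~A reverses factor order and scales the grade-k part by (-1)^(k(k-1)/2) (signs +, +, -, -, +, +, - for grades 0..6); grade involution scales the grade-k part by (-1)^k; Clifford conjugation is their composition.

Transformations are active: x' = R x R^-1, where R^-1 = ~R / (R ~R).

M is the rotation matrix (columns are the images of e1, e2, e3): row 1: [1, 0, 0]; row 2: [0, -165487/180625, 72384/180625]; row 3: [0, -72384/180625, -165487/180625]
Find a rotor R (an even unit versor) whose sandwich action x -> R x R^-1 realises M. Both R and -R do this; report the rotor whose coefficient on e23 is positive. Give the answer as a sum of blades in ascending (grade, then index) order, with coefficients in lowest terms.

Method: write R = a + b12*e12 + b13*e13 + b23*e23 with a^2 + b12^2 + b13^2 + b23^2 = 1 (so R^-1 = ~R). Expanding the columns R e_j ~R gives tr M = 4a^2 - 1 and, from the antisymmetric part, M21 - M12 = -4a*b12, M13 - M31 = 4a*b13, M32 - M23 = -4a*b23.
Here tr M = -150349/180625, so a^2 = (1 + tr M)/4 = 7569/180625 and a = ±87/425. Taking a = 87/425: M21 - M12 = 0, M13 - M31 = 0, M32 - M23 = -144768/180625, giving b12 = 0, b13 = 0, b23 = 416/425, i.e. R = 87/425 + 416/425*e23.
Its e23 coefficient is already positive.
Answer: 87/425 + 416/425*e23. Note: both R and -R realise this M (trace -150349/180625); the covering map identifies them, and the e23-coefficient sign is the tie-breaker.


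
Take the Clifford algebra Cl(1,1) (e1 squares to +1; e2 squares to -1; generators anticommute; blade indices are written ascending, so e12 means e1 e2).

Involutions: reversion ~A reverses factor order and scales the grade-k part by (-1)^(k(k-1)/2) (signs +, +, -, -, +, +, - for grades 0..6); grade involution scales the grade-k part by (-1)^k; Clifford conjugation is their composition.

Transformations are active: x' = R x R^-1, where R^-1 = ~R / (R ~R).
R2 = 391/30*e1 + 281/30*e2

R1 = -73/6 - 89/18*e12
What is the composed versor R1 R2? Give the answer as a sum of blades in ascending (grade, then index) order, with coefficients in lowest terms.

Distribute over the terms of R1 (each basis-blade product reordered to ascending indices, repeated generators contracted through their squares):
(-73/6) R2 = -28543/180*e1 - 20513/180*e2
(-89/18*e12) R2 = 25009/540*e1 + 34799/540*e2
Summing the partial products and collecting blades:
Answer: -3031/27*e1 - 1337/27*e2


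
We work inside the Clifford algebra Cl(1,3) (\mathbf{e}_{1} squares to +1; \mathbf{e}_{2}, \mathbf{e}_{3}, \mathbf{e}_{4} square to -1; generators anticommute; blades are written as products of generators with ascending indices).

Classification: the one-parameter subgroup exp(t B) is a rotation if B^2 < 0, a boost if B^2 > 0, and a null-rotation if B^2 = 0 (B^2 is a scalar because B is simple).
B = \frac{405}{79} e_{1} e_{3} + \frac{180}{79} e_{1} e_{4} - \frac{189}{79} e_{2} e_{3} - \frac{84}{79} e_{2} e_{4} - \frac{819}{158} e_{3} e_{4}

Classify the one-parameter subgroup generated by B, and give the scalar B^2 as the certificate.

B^2 term by term: the squares give (\frac{405}{79})^2*(e_{1} e_{3})^2 + (\frac{180}{79})^2*(e_{1} e_{4})^2 + (-\frac{189}{79})^2*(e_{2} e_{3})^2 + (-\frac{84}{79})^2*(e_{2} e_{4})^2 + (-\frac{819}{158})^2*(e_{3} e_{4})^2 = \frac{164025}{6241}*(+1) + \frac{32400}{6241}*(+1) + \frac{35721}{6241}*(-1) + \frac{7056}{6241}*(-1) + \frac{670761}{24964}*(-1) = -\frac{9}{4} (each basis 2-blade squares to minus the product of its generators' squares); cross terms between blades sharing an index anticommute and cancel; the commuting (index-disjoint) pairs give grade-4 terms 2*c*c'*(blade product), which cancel blade by blade — e_{1} e_{2} e_{3} e_{4}: \frac{68040}{6241} - \frac{68040}{6241} = 0 — confirming B is simple. So B^2 = -\frac{9}{4}.
Answer: rotation, certificate B^2 = -\frac{9}{4}. Key observation: B^2 = -\frac{9}{4} is a conjugation invariant, so its sign decides the class regardless of the surface form of B.


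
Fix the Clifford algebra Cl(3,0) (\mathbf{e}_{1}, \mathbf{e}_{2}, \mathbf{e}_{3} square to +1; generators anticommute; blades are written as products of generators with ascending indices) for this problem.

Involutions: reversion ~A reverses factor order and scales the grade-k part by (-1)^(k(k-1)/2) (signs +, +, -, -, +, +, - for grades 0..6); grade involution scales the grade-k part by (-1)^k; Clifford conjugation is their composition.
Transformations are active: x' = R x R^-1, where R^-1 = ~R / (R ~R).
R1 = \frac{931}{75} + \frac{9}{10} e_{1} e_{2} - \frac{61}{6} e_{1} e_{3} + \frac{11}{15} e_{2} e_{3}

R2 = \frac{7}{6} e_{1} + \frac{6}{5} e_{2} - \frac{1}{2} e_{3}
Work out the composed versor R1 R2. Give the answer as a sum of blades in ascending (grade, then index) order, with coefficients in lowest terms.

Distribute over the terms of R2 (each basis-blade product reordered to ascending indices, repeated generators contracted through their squares):
R1 (\frac{7}{6} e_{1}) = \frac{6517}{450} e_{1} - \frac{21}{20} e_{2} + \frac{427}{36} e_{3} + \frac{77}{90} e_{1} e_{2} e_{3}
R1 (\frac{6}{5} e_{2}) = \frac{27}{25} e_{1} + \frac{1862}{125} e_{2} - \frac{22}{25} e_{3} + \frac{61}{5} e_{1} e_{2} e_{3}
R1 (-\frac{1}{2} e_{3}) = \frac{61}{12} e_{1} - \frac{11}{30} e_{2} - \frac{931}{150} e_{3} - \frac{9}{20} e_{1} e_{2} e_{3}
Summing the partial products and collecting blades:
Answer: \frac{18581}{900} e_{1} + \frac{20219}{1500} e_{2} + \frac{4297}{900} e_{3} + \frac{2269}{180} e_{1} e_{2} e_{3}


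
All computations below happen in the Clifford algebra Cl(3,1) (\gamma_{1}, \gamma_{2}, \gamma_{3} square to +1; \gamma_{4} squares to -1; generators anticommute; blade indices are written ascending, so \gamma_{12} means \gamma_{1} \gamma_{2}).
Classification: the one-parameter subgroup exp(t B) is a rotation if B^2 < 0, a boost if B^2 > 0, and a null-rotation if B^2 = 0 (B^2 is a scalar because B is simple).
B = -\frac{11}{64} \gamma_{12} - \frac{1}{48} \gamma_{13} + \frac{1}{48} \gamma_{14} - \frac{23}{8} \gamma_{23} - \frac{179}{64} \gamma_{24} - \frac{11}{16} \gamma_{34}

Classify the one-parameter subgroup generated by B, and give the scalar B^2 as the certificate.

B^2 term by term: the squares give (-\frac{11}{64})^2*(\gamma_{12})^2 + (-\frac{1}{48})^2*(\gamma_{13})^2 + (\frac{1}{48})^2*(\gamma_{14})^2 + (-\frac{23}{8})^2*(\gamma_{23})^2 + (-\frac{179}{64})^2*(\gamma_{24})^2 + (-\frac{11}{16})^2*(\gamma_{34})^2 = \frac{121}{4096}*(-1) + \frac{1}{2304}*(-1) + \frac{1}{2304}*(+1) + \frac{529}{64}*(-1) + \frac{32041}{4096}*(+1) + \frac{121}{256}*(+1) = 0 (each basis 2-blade squares to minus the product of its generators' squares); cross terms between blades sharing an index anticommute and cancel; the commuting (index-disjoint) pairs give grade-4 terms 2*c*c'*(blade product), which cancel blade by blade — \gamma_{1234}: \frac{121}{512} - \frac{179}{1536} - \frac{23}{192} = 0 — confirming B is simple. So B^2 = 0.
Answer: null-rotation, certificate B^2 = 0. Check the certificate: B^2 = 0, and that sign is decisive whatever form B takes.


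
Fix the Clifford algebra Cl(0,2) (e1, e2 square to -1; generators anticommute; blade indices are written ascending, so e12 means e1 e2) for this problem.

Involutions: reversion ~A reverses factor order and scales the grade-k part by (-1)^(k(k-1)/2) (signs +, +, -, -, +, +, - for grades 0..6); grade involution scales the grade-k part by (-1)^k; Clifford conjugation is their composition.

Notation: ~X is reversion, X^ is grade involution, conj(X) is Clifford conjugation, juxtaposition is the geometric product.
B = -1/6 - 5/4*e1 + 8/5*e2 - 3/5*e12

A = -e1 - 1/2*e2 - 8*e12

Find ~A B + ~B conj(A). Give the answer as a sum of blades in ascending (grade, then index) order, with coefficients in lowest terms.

first term: 87/20 - 37/3*e1 - 631/60*e2 - 427/120*e12
second term: -87/20 + 37/3*e1 + 631/60*e2 - 427/120*e12
Answer: -427/60*e12


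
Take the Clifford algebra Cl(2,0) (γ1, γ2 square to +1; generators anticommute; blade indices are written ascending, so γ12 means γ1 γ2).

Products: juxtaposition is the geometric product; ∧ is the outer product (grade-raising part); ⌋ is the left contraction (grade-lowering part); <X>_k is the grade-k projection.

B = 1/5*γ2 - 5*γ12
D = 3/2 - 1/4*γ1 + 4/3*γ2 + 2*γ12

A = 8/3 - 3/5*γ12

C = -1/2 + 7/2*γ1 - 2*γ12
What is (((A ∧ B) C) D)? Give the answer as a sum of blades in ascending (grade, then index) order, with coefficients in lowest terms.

step 1: 8/15*γ2 - 40/3*γ12
step 2: -80/3 + 16/15*γ1 + 232/5*γ2 + 24/5*γ12
step 3: 12 - 1172/15*γ1 + 1682/45*γ2 - 298/9*γ12
Answer: 12 - 1172/15*γ1 + 1682/45*γ2 - 298/9*γ12


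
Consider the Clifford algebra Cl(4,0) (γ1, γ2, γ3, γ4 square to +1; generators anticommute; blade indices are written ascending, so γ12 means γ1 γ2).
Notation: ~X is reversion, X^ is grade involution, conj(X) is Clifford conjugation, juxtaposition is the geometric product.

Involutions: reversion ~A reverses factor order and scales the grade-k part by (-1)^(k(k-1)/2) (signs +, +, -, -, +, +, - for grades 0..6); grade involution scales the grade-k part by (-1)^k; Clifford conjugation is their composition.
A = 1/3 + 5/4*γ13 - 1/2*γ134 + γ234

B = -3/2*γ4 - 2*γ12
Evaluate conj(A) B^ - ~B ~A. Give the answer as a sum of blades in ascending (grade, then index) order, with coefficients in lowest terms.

first term: 1/2*γ4 - 2/3*γ12 - 3/4*γ13 + 4*γ23 + 1/8*γ134 + γ234
second term: -1/2*γ4 + 2/3*γ12 - 3/4*γ13 + 4*γ23 - 1/8*γ134 - γ234
Answer: γ4 - 4/3*γ12 + 1/4*γ134 + 2*γ234


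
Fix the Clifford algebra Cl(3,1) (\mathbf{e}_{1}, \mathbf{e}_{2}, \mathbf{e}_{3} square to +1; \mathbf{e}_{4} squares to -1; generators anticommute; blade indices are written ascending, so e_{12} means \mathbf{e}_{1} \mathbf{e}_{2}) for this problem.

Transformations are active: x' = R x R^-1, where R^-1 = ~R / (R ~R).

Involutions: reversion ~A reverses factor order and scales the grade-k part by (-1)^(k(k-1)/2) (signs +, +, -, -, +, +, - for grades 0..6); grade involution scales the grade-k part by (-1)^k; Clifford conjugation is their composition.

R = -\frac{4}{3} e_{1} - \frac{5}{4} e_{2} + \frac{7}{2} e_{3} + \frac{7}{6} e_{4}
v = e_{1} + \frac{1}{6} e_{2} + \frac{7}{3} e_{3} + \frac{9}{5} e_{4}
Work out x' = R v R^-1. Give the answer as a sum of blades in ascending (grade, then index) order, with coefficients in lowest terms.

~R = -\frac{4}{3} e_{1} - \frac{5}{4} e_{2} + \frac{7}{2} e_{3} + \frac{7}{6} e_{4}, and R ~R = \frac{683}{48}, so R^-1 = ~R / (\frac{683}{48}).
R v = \frac{181}{40} + \frac{37}{36} e_{12} - \frac{119}{18} e_{13} - \frac{107}{30} e_{14} - \frac{7}{2} e_{23} - \frac{22}{9} e_{24} + \frac{161}{45} e_{34}
Answer: -\frac{6311}{3415} e_{1} - \frac{3941}{4098} e_{2} - \frac{1099}{10245} e_{3} - \frac{3613}{3415} e_{4}


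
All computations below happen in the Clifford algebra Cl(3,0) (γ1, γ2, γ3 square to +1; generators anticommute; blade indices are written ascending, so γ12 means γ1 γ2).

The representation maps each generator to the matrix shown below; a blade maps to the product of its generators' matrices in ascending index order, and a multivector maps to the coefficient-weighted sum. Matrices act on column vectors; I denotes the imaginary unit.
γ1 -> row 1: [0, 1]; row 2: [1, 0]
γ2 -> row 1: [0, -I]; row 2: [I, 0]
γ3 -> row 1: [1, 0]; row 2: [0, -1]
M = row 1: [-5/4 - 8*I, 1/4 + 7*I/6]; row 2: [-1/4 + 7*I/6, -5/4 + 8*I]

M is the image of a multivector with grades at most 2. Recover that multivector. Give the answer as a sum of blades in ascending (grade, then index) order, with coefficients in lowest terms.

Method: 1, rho(γ1), rho(γ2), rho(γ3) form a trace-orthogonal basis of the 2x2 complex matrices (tr(X Y) = 2 if X = Y, else 0), so M = m0*1 + m1*rho(γ1) + m2*rho(γ2) + m3*rho(γ3) with m0 = tr(M)/2 = -5/4, m1 = tr(M rho(γ1))/2 = 7*I/6, m2 = tr(M rho(γ2))/2 = I/4, m3 = tr(M rho(γ3))/2 = -8*I.
Multiplying table entries, the bivector images are rho(γ12) = I*rho(γ3), rho(γ13) = -I*rho(γ2), rho(γ23) = I*rho(γ1); with real blade coefficients the real parts of m0..m3 are the coefficients of 1, γ1, γ2, γ3 and the imaginary parts give the bivectors (γ23: Im m1, γ13: -Im m2, γ12: Im m3).
Answer: -5/4 - 8*γ12 - 1/4*γ13 + 7/6*γ23


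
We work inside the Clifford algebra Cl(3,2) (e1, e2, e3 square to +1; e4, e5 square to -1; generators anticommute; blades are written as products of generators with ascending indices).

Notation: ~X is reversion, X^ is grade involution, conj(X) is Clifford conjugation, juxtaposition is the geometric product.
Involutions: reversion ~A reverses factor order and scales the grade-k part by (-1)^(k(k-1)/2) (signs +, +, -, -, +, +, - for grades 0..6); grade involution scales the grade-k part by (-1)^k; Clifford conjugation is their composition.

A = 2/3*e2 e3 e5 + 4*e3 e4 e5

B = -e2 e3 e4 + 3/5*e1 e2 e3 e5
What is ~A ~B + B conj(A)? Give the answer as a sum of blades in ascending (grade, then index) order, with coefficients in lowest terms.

first term: 2/5*e1 + 4*e2 e5 - 2/3*e4 e5 + 12/5*e1 e2 e4
second term: 2/5*e1 - 4*e2 e5 + 2/3*e4 e5 - 12/5*e1 e2 e4
Answer: 4/5*e1


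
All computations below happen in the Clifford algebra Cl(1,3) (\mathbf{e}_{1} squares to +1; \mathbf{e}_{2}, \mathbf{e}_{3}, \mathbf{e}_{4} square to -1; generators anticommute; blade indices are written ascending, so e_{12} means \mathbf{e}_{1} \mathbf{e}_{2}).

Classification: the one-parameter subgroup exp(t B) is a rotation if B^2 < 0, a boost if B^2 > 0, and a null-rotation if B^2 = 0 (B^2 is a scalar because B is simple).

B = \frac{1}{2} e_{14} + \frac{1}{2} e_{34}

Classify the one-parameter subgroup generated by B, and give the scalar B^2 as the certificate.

B^2 term by term: the squares give (\frac{1}{2})^2*(e_{14})^2 + (\frac{1}{2})^2*(e_{34})^2 = \frac{1}{4}*(+1) + \frac{1}{4}*(-1) = 0 (each basis 2-blade squares to minus the product of its generators' squares); cross terms between blades sharing an index anticommute and cancel. So B^2 = 0.
Answer: null-rotation, certificate B^2 = 0. Check the certificate: B^2 = 0, and that sign is decisive whatever form B takes.


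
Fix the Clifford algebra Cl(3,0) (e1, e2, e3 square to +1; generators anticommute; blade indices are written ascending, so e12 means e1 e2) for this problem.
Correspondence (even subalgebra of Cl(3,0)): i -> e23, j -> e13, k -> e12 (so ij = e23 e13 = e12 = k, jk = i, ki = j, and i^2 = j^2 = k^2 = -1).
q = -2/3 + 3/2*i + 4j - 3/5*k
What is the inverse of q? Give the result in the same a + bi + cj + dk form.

In blades: q = -2/3 - 3/5*e12 + 4*e13 + 3/2*e23.
With qbar = -2/3 + 3/5*e12 - 4*e13 - 3/2*e23 (scalar fixed, mapped units negated), q qbar = 17149/900 (the sum of squared coefficients), so q^-1 = qbar / (17149/900) = -600/17149 + 540/17149*e12 - 3600/17149*e13 - 1350/17149*e23; translating back:
Answer: -600/17149 - 1350/17149*i - 3600/17149*j + 540/17149*k


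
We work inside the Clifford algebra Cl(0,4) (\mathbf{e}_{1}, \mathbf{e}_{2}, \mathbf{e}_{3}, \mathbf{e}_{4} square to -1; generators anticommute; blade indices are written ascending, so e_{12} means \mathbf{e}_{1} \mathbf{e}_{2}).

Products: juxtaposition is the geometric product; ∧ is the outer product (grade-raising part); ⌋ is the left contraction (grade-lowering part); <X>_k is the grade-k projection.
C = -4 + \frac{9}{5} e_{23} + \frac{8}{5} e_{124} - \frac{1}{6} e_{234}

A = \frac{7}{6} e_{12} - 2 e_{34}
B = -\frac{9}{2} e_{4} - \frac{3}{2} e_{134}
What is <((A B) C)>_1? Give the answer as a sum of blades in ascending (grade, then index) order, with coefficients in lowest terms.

step 1: -3 e_{1} - 9 e_{3} - \frac{21}{4} e_{124} - \frac{7}{4} e_{234}
step 2: -\frac{973}{120} + 12 e_{1} - \frac{81}{5} e_{2} + 36 e_{3} + \frac{63}{20} e_{4} + \frac{147}{40} e_{13} + \frac{63}{10} e_{24} - \frac{27}{5} e_{123} + 21 e_{124} + \frac{189}{20} e_{134} + 7 e_{234} - \frac{139}{10} e_{1234}
step 3: 12 e_{1} - \frac{81}{5} e_{2} + 36 e_{3} + \frac{63}{20} e_{4}
Answer: 12 e_{1} - \frac{81}{5} e_{2} + 36 e_{3} + \frac{63}{20} e_{4}
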